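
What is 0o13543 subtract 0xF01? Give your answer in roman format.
Convert 0o13543 (octal) → 1×4096 + 3×512 + 5×64 + 4×8 + 3 = 5987 (decimal)
Convert 0xF01 (hexadecimal) → 15×256 + 1 = 3841 (decimal)
Compute 5987 - 3841 = 2146
Convert 2146 (decimal) → 2146 = 1000 + 1000 + 100 + 40 + 5 + 1 → MMCXLVI (Roman numeral)
MMCXLVI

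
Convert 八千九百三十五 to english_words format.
Convert 八千九百三十五 (Chinese numeral) → 8×1000 + 9×100 + 3×10 + 5 = 8935 (decimal)
Convert 8935 (decimal) → 8935 = 8×1000 + 9×100 + 35 → eight thousand nine hundred thirty-five (English words)
eight thousand nine hundred thirty-five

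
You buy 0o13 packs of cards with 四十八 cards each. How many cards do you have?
Convert 四十八 (Chinese numeral) → 4×10 + 8 = 48 (decimal)
Convert 0o13 (octal) → 1×8 + 3 = 11 (decimal)
Compute 48 × 11 = 528
528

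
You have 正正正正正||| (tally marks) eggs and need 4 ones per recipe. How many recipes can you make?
Convert 正正正正正||| (tally marks) → 5 + 5 + 5 + 5 + 5 + 3 = 28 (decimal)
Convert 4 ones (place-value notation) → 4 (decimal)
Compute 28 ÷ 4 = 7
7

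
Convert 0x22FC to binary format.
Convert 0x22FC (hexadecimal) → 2×4096 + 2×256 + 15×16 + 12 = 8956 (decimal)
Convert 8956 (decimal) → 8956 = 8192 + 512 + 128 + 64 + 32 + 16 + 8 + 4 → 0b10001011111100 (binary)
0b10001011111100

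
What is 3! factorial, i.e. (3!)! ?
Convert 3! (factorial) → 6 (decimal)
Compute 6! = 720
720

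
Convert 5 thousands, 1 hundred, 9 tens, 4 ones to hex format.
Convert 5 thousands, 1 hundred, 9 tens, 4 ones (place-value notation) → 5×1000 + 1×100 + 9×10 + 4 = 5194 (decimal)
Convert 5194 (decimal) → 5194 = 1×4096 + 4×256 + 4×16 + 10 → 0x144A (hexadecimal)
0x144A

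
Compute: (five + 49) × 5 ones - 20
Convert five (English words) → 5 (decimal)
Convert 5 ones (place-value notation) → 5 (decimal)
Expression in decimal: (5 + 49) × 5 - 20
Parentheses first: 5 + 49 = 54
Multiply: 54 × 5 = 270
Subtract: 270 - 20 = 250
250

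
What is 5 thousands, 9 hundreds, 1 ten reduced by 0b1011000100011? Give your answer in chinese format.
Convert 5 thousands, 9 hundreds, 1 ten (place-value notation) → 5×1000 + 9×100 + 1×10 = 5910 (decimal)
Convert 0b1011000100011 (binary) → 4096 + 1024 + 512 + 32 + 2 + 1 = 5667 (decimal)
Compute 5910 - 5667 = 243
Convert 243 (decimal) → 243 = 2×100 + 4×10 + 3 → 二百四十三 (Chinese numeral)
二百四十三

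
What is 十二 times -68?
Convert 十二 (Chinese numeral) → 1×10 + 2 = 12 (decimal)
Compute 12 × -68 = -816
-816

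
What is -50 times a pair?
Convert a pair (colloquial) → 2 (decimal)
Compute -50 × 2 = -100
-100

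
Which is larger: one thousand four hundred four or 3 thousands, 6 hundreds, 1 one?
Convert one thousand four hundred four (English words) → 1×1000 + 4×100 + 4 = 1404 (decimal)
Convert 3 thousands, 6 hundreds, 1 one (place-value notation) → 3×1000 + 6×100 + 1 = 3601 (decimal)
Compare 1404 vs 3601: larger = 3601
3601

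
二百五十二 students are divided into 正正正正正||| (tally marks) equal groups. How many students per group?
Convert 二百五十二 (Chinese numeral) → 2×100 + 5×10 + 2 = 252 (decimal)
Convert 正正正正正||| (tally marks) → 5 + 5 + 5 + 5 + 5 + 3 = 28 (decimal)
Compute 252 ÷ 28 = 9
9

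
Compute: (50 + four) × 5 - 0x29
Convert four (English words) → 4 (decimal)
Convert 0x29 (hexadecimal) → 2×16 + 9 = 41 (decimal)
Expression in decimal: (50 + 4) × 5 - 41
Parentheses first: 50 + 4 = 54
Multiply: 54 × 5 = 270
Subtract: 270 - 41 = 229
229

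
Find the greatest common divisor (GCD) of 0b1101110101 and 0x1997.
Convert 0b1101110101 (binary) → 512 + 256 + 64 + 32 + 16 + 4 + 1 = 885 (decimal)
Convert 0x1997 (hexadecimal) → 1×4096 + 9×256 + 9×16 + 7 = 6551 (decimal)
Compute gcd(885, 6551) = 1
1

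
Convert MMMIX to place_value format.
Convert MMMIX (Roman numeral) → 1000 + 1000 + 1000 + 9 = 3009 (decimal)
Convert 3009 (decimal) → 3009 = 3×1000 + 9 → 3 thousands, 9 ones (place-value notation)
3 thousands, 9 ones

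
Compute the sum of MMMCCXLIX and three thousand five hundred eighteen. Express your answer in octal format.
Convert MMMCCXLIX (Roman numeral) → 1000 + 1000 + 1000 + 100 + 100 + 40 + 9 = 3249 (decimal)
Convert three thousand five hundred eighteen (English words) → 3×1000 + 5×100 + 18 = 3518 (decimal)
Compute 3249 + 3518 = 6767
Convert 6767 (decimal) → 6767 = 1×4096 + 5×512 + 1×64 + 5×8 + 7 → 0o15157 (octal)
0o15157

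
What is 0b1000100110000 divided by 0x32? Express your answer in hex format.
Convert 0b1000100110000 (binary) → 4096 + 256 + 32 + 16 = 4400 (decimal)
Convert 0x32 (hexadecimal) → 3×16 + 2 = 50 (decimal)
Compute 4400 ÷ 50 = 88
Convert 88 (decimal) → 88 = 5×16 + 8 → 0x58 (hexadecimal)
0x58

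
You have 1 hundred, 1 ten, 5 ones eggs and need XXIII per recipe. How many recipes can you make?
Convert 1 hundred, 1 ten, 5 ones (place-value notation) → 1×100 + 1×10 + 5 = 115 (decimal)
Convert XXIII (Roman numeral) → 10 + 10 + 1 + 1 + 1 = 23 (decimal)
Compute 115 ÷ 23 = 5
5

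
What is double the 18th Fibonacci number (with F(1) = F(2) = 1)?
The 18th Fibonacci number (with F(1) = F(2) = 1) = 2584
Compute 2584 × 2 = 5168
5168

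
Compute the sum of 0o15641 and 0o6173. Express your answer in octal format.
Convert 0o15641 (octal) → 1×4096 + 5×512 + 6×64 + 4×8 + 1 = 7073 (decimal)
Convert 0o6173 (octal) → 6×512 + 1×64 + 7×8 + 3 = 3195 (decimal)
Compute 7073 + 3195 = 10268
Convert 10268 (decimal) → 10268 = 2×4096 + 4×512 + 3×8 + 4 → 0o24034 (octal)
0o24034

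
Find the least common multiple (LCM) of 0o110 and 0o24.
Convert 0o110 (octal) → 1×64 + 1×8 = 72 (decimal)
Convert 0o24 (octal) → 2×8 + 4 = 20 (decimal)
Compute lcm(72, 20) = 360
360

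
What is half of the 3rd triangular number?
The 3rd triangular number = 3×4/2 = 6
Compute 6 ÷ 2 = 3
3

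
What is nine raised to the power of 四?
Convert nine (English words) → 9 (decimal)
Convert 四 (Chinese numeral) → 4 (decimal)
Compute 9 ^ 4 = 6561
6561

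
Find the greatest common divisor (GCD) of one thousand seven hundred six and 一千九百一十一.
Convert one thousand seven hundred six (English words) → 1×1000 + 7×100 + 6 = 1706 (decimal)
Convert 一千九百一十一 (Chinese numeral) → 1×1000 + 9×100 + 1×10 + 1 = 1911 (decimal)
Compute gcd(1706, 1911) = 1
1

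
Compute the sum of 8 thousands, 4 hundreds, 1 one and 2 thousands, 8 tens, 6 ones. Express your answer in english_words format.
Convert 8 thousands, 4 hundreds, 1 one (place-value notation) → 8×1000 + 4×100 + 1 = 8401 (decimal)
Convert 2 thousands, 8 tens, 6 ones (place-value notation) → 2×1000 + 8×10 + 6 = 2086 (decimal)
Compute 8401 + 2086 = 10487
Convert 10487 (decimal) → 10487 = 10×1000 + 4×100 + 87 → ten thousand four hundred eighty-seven (English words)
ten thousand four hundred eighty-seven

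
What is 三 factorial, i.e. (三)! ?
Convert 三 (Chinese numeral) → 3 (decimal)
Compute 3! = 6
6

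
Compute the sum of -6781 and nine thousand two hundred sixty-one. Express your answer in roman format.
Convert nine thousand two hundred sixty-one (English words) → 9×1000 + 2×100 + 61 = 9261 (decimal)
Compute -6781 + 9261 = 2480
Convert 2480 (decimal) → 2480 = 1000 + 1000 + 400 + 50 + 10 + 10 + 10 → MMCDLXXX (Roman numeral)
MMCDLXXX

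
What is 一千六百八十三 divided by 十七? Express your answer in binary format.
Convert 一千六百八十三 (Chinese numeral) → 1×1000 + 6×100 + 8×10 + 3 = 1683 (decimal)
Convert 十七 (Chinese numeral) → 1×10 + 7 = 17 (decimal)
Compute 1683 ÷ 17 = 99
Convert 99 (decimal) → 99 = 64 + 32 + 2 + 1 → 0b1100011 (binary)
0b1100011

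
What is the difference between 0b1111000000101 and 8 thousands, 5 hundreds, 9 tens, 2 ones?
Convert 0b1111000000101 (binary) → 4096 + 2048 + 1024 + 512 + 4 + 1 = 7685 (decimal)
Convert 8 thousands, 5 hundreds, 9 tens, 2 ones (place-value notation) → 8×1000 + 5×100 + 9×10 + 2 = 8592 (decimal)
Difference: |7685 - 8592| = 907
907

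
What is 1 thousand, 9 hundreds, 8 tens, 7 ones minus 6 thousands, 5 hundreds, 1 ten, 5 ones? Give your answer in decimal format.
Convert 1 thousand, 9 hundreds, 8 tens, 7 ones (place-value notation) → 1×1000 + 9×100 + 8×10 + 7 = 1987 (decimal)
Convert 6 thousands, 5 hundreds, 1 ten, 5 ones (place-value notation) → 6×1000 + 5×100 + 1×10 + 5 = 6515 (decimal)
Compute 1987 - 6515 = -4528
-4528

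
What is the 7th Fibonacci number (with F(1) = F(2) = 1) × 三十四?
Convert the 7th Fibonacci number (with F(1) = F(2) = 1) (Fibonacci index) → 1, 1, 2, 3, 5, 8, 13 → 13 (decimal)
Convert 三十四 (Chinese numeral) → 3×10 + 4 = 34 (decimal)
Compute 13 × 34 = 442
442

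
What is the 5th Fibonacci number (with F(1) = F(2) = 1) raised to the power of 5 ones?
Convert the 5th Fibonacci number (with F(1) = F(2) = 1) (Fibonacci index) → 1, 1, 2, 3, 5 → 5 (decimal)
Convert 5 ones (place-value notation) → 5 (decimal)
Compute 5 ^ 5 = 3125
3125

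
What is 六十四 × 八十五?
Convert 六十四 (Chinese numeral) → 6×10 + 4 = 64 (decimal)
Convert 八十五 (Chinese numeral) → 8×10 + 5 = 85 (decimal)
Compute 64 × 85 = 5440
5440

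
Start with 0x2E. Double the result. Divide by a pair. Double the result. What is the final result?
Convert 0x2E (hexadecimal) → 2×16 + 14 = 46 (decimal)
Start: 46
46 × 2 = 92
Convert a pair (colloquial) → 2 (decimal)
92 ÷ 2 = 46
46 × 2 = 92
92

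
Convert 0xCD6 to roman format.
Convert 0xCD6 (hexadecimal) → 12×256 + 13×16 + 6 = 3286 (decimal)
Convert 3286 (decimal) → 3286 = 1000 + 1000 + 1000 + 100 + 100 + 50 + 10 + 10 + 10 + 5 + 1 → MMMCCLXXXVI (Roman numeral)
MMMCCLXXXVI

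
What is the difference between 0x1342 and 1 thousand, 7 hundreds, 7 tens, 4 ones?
Convert 0x1342 (hexadecimal) → 1×4096 + 3×256 + 4×16 + 2 = 4930 (decimal)
Convert 1 thousand, 7 hundreds, 7 tens, 4 ones (place-value notation) → 1×1000 + 7×100 + 7×10 + 4 = 1774 (decimal)
Difference: |4930 - 1774| = 3156
3156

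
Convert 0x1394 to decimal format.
Convert 0x1394 (hexadecimal) → 1×4096 + 3×256 + 9×16 + 4 = 5012 (decimal)
5012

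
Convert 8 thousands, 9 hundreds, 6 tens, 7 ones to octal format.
Convert 8 thousands, 9 hundreds, 6 tens, 7 ones (place-value notation) → 8×1000 + 9×100 + 6×10 + 7 = 8967 (decimal)
Convert 8967 (decimal) → 8967 = 2×4096 + 1×512 + 4×64 + 7 → 0o21407 (octal)
0o21407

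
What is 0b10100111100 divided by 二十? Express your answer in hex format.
Convert 0b10100111100 (binary) → 1024 + 256 + 32 + 16 + 8 + 4 = 1340 (decimal)
Convert 二十 (Chinese numeral) → 2×10 = 20 (decimal)
Compute 1340 ÷ 20 = 67
Convert 67 (decimal) → 67 = 4×16 + 3 → 0x43 (hexadecimal)
0x43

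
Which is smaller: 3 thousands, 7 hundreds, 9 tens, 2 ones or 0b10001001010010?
Convert 3 thousands, 7 hundreds, 9 tens, 2 ones (place-value notation) → 3×1000 + 7×100 + 9×10 + 2 = 3792 (decimal)
Convert 0b10001001010010 (binary) → 8192 + 512 + 64 + 16 + 2 = 8786 (decimal)
Compare 3792 vs 8786: smaller = 3792
3792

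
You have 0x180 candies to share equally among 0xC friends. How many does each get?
Convert 0x180 (hexadecimal) → 1×256 + 8×16 = 384 (decimal)
Convert 0xC (hexadecimal) → 12 (decimal)
Compute 384 ÷ 12 = 32
32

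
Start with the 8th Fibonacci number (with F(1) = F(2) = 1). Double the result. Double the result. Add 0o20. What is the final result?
Convert the 8th Fibonacci number (with F(1) = F(2) = 1) (Fibonacci index) → 1, 1, 2, 3, 5, 8, 13, 21 → 21 (decimal)
Start: 21
21 × 2 = 42
42 × 2 = 84
Convert 0o20 (octal) → 2×8 = 16 (decimal)
84 + 16 = 100
100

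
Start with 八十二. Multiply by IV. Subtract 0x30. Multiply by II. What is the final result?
Convert 八十二 (Chinese numeral) → 8×10 + 2 = 82 (decimal)
Start: 82
Convert IV (Roman numeral) → 4 (decimal)
82 × 4 = 328
Convert 0x30 (hexadecimal) → 3×16 = 48 (decimal)
328 - 48 = 280
Convert II (Roman numeral) → 1 + 1 = 2 (decimal)
280 × 2 = 560
560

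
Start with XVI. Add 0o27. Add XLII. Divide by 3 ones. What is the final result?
Convert XVI (Roman numeral) → 10 + 5 + 1 = 16 (decimal)
Start: 16
Convert 0o27 (octal) → 2×8 + 7 = 23 (decimal)
16 + 23 = 39
Convert XLII (Roman numeral) → 40 + 1 + 1 = 42 (decimal)
39 + 42 = 81
Convert 3 ones (place-value notation) → 3 (decimal)
81 ÷ 3 = 27
27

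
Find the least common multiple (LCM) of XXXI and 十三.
Convert XXXI (Roman numeral) → 10 + 10 + 10 + 1 = 31 (decimal)
Convert 十三 (Chinese numeral) → 1×10 + 3 = 13 (decimal)
Compute lcm(31, 13) = 403
403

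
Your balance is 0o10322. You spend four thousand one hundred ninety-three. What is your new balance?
Convert 0o10322 (octal) → 1×4096 + 3×64 + 2×8 + 2 = 4306 (decimal)
Convert four thousand one hundred ninety-three (English words) → 4×1000 + 1×100 + 93 = 4193 (decimal)
Compute 4306 - 4193 = 113
113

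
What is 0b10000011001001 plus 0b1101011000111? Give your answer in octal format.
Convert 0b10000011001001 (binary) → 8192 + 128 + 64 + 8 + 1 = 8393 (decimal)
Convert 0b1101011000111 (binary) → 4096 + 2048 + 512 + 128 + 64 + 4 + 2 + 1 = 6855 (decimal)
Compute 8393 + 6855 = 15248
Convert 15248 (decimal) → 15248 = 3×4096 + 5×512 + 6×64 + 2×8 → 0o35620 (octal)
0o35620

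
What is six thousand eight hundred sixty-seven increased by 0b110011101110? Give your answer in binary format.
Convert six thousand eight hundred sixty-seven (English words) → 6×1000 + 8×100 + 67 = 6867 (decimal)
Convert 0b110011101110 (binary) → 2048 + 1024 + 128 + 64 + 32 + 8 + 4 + 2 = 3310 (decimal)
Compute 6867 + 3310 = 10177
Convert 10177 (decimal) → 10177 = 8192 + 1024 + 512 + 256 + 128 + 64 + 1 → 0b10011111000001 (binary)
0b10011111000001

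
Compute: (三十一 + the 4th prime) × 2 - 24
Convert 三十一 (Chinese numeral) → 3×10 + 1 = 31 (decimal)
Convert the 4th prime (prime index) → 7 (decimal)
Expression in decimal: (31 + 7) × 2 - 24
Parentheses first: 31 + 7 = 38
Multiply: 38 × 2 = 76
Subtract: 76 - 24 = 52
52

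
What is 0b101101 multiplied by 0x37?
Convert 0b101101 (binary) → 32 + 8 + 4 + 1 = 45 (decimal)
Convert 0x37 (hexadecimal) → 3×16 + 7 = 55 (decimal)
Compute 45 × 55 = 2475
2475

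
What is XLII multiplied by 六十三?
Convert XLII (Roman numeral) → 40 + 1 + 1 = 42 (decimal)
Convert 六十三 (Chinese numeral) → 6×10 + 3 = 63 (decimal)
Compute 42 × 63 = 2646
2646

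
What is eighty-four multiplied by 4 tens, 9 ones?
Convert eighty-four (English words) → 84 (decimal)
Convert 4 tens, 9 ones (place-value notation) → 4×10 + 9 = 49 (decimal)
Compute 84 × 49 = 4116
4116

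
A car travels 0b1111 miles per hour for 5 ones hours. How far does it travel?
Convert 0b1111 (binary) → 8 + 4 + 2 + 1 = 15 (decimal)
Convert 5 ones (place-value notation) → 5 (decimal)
Compute 15 × 5 = 75
75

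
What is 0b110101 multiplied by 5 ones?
Convert 0b110101 (binary) → 32 + 16 + 4 + 1 = 53 (decimal)
Convert 5 ones (place-value notation) → 5 (decimal)
Compute 53 × 5 = 265
265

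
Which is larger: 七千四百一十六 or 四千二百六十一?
Convert 七千四百一十六 (Chinese numeral) → 7×1000 + 4×100 + 1×10 + 6 = 7416 (decimal)
Convert 四千二百六十一 (Chinese numeral) → 4×1000 + 2×100 + 6×10 + 1 = 4261 (decimal)
Compare 7416 vs 4261: larger = 7416
7416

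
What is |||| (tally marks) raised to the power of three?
Convert |||| (tally marks) → 4 (decimal)
Convert three (English words) → 3 (decimal)
Compute 4 ^ 3 = 64
64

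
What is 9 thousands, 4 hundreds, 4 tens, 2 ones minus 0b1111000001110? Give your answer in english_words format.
Convert 9 thousands, 4 hundreds, 4 tens, 2 ones (place-value notation) → 9×1000 + 4×100 + 4×10 + 2 = 9442 (decimal)
Convert 0b1111000001110 (binary) → 4096 + 2048 + 1024 + 512 + 8 + 4 + 2 = 7694 (decimal)
Compute 9442 - 7694 = 1748
Convert 1748 (decimal) → 1748 = 1×1000 + 7×100 + 48 → one thousand seven hundred forty-eight (English words)
one thousand seven hundred forty-eight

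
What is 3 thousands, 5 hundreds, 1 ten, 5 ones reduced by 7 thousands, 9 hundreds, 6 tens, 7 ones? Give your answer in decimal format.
Convert 3 thousands, 5 hundreds, 1 ten, 5 ones (place-value notation) → 3×1000 + 5×100 + 1×10 + 5 = 3515 (decimal)
Convert 7 thousands, 9 hundreds, 6 tens, 7 ones (place-value notation) → 7×1000 + 9×100 + 6×10 + 7 = 7967 (decimal)
Compute 3515 - 7967 = -4452
-4452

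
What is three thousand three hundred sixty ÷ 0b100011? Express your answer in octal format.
Convert three thousand three hundred sixty (English words) → 3×1000 + 3×100 + 60 = 3360 (decimal)
Convert 0b100011 (binary) → 32 + 2 + 1 = 35 (decimal)
Compute 3360 ÷ 35 = 96
Convert 96 (decimal) → 96 = 1×64 + 4×8 → 0o140 (octal)
0o140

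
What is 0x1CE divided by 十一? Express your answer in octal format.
Convert 0x1CE (hexadecimal) → 1×256 + 12×16 + 14 = 462 (decimal)
Convert 十一 (Chinese numeral) → 1×10 + 1 = 11 (decimal)
Compute 462 ÷ 11 = 42
Convert 42 (decimal) → 42 = 5×8 + 2 → 0o52 (octal)
0o52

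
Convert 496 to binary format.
Convert 496 (decimal) → 496 = 256 + 128 + 64 + 32 + 16 → 0b111110000 (binary)
0b111110000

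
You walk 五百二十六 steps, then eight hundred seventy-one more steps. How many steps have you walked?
Convert 五百二十六 (Chinese numeral) → 5×100 + 2×10 + 6 = 526 (decimal)
Convert eight hundred seventy-one (English words) → 8×100 + 71 = 871 (decimal)
Compute 526 + 871 = 1397
1397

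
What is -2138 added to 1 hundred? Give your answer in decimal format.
Convert 1 hundred (place-value notation) → 1×100 = 100 (decimal)
Compute -2138 + 100 = -2038
-2038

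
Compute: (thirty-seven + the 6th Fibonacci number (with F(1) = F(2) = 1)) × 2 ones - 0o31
Convert thirty-seven (English words) → 37 (decimal)
Convert the 6th Fibonacci number (with F(1) = F(2) = 1) (Fibonacci index) → 1, 1, 2, 3, 5, 8 → 8 (decimal)
Convert 2 ones (place-value notation) → 2 (decimal)
Convert 0o31 (octal) → 3×8 + 1 = 25 (decimal)
Expression in decimal: (37 + 8) × 2 - 25
Parentheses first: 37 + 8 = 45
Multiply: 45 × 2 = 90
Subtract: 90 - 25 = 65
65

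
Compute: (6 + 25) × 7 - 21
Parentheses first: 6 + 25 = 31
Multiply: 31 × 7 = 217
Subtract: 217 - 21 = 196
196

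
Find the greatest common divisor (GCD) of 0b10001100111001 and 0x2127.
Convert 0b10001100111001 (binary) → 8192 + 512 + 256 + 32 + 16 + 8 + 1 = 9017 (decimal)
Convert 0x2127 (hexadecimal) → 2×4096 + 1×256 + 2×16 + 7 = 8487 (decimal)
Compute gcd(9017, 8487) = 1
1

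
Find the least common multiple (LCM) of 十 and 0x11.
Convert 十 (Chinese numeral) → 1×10 = 10 (decimal)
Convert 0x11 (hexadecimal) → 1×16 + 1 = 17 (decimal)
Compute lcm(10, 17) = 170
170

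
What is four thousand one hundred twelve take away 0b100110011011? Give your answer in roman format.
Convert four thousand one hundred twelve (English words) → 4×1000 + 1×100 + 12 = 4112 (decimal)
Convert 0b100110011011 (binary) → 2048 + 256 + 128 + 16 + 8 + 2 + 1 = 2459 (decimal)
Compute 4112 - 2459 = 1653
Convert 1653 (decimal) → 1653 = 1000 + 500 + 100 + 50 + 1 + 1 + 1 → MDCLIII (Roman numeral)
MDCLIII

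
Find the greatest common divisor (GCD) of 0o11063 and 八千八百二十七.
Convert 0o11063 (octal) → 1×4096 + 1×512 + 6×8 + 3 = 4659 (decimal)
Convert 八千八百二十七 (Chinese numeral) → 8×1000 + 8×100 + 2×10 + 7 = 8827 (decimal)
Compute gcd(4659, 8827) = 1
1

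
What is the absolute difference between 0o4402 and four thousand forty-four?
Convert 0o4402 (octal) → 4×512 + 4×64 + 2 = 2306 (decimal)
Convert four thousand forty-four (English words) → 4×1000 + 44 = 4044 (decimal)
Compute |2306 - 4044| = 1738
1738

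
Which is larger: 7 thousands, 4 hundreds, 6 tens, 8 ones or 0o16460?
Convert 7 thousands, 4 hundreds, 6 tens, 8 ones (place-value notation) → 7×1000 + 4×100 + 6×10 + 8 = 7468 (decimal)
Convert 0o16460 (octal) → 1×4096 + 6×512 + 4×64 + 6×8 = 7472 (decimal)
Compare 7468 vs 7472: larger = 7472
7472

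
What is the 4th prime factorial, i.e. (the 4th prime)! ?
Convert the 4th prime (prime index) → 7 (decimal)
Compute 7! = 5040
5040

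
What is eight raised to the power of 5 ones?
Convert eight (English words) → 8 (decimal)
Convert 5 ones (place-value notation) → 5 (decimal)
Compute 8 ^ 5 = 32768
32768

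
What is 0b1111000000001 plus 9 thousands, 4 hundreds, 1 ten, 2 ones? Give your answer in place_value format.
Convert 0b1111000000001 (binary) → 4096 + 2048 + 1024 + 512 + 1 = 7681 (decimal)
Convert 9 thousands, 4 hundreds, 1 ten, 2 ones (place-value notation) → 9×1000 + 4×100 + 1×10 + 2 = 9412 (decimal)
Compute 7681 + 9412 = 17093
Convert 17093 (decimal) → 17093 = 17×1000 + 9×10 + 3 → 17 thousands, 9 tens, 3 ones (place-value notation)
17 thousands, 9 tens, 3 ones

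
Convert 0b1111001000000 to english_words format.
Convert 0b1111001000000 (binary) → 4096 + 2048 + 1024 + 512 + 64 = 7744 (decimal)
Convert 7744 (decimal) → 7744 = 7×1000 + 7×100 + 44 → seven thousand seven hundred forty-four (English words)
seven thousand seven hundred forty-four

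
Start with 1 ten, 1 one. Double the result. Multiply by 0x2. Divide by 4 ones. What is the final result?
Convert 1 ten, 1 one (place-value notation) → 1×10 + 1 = 11 (decimal)
Start: 11
11 × 2 = 22
Convert 0x2 (hexadecimal) → 2 (decimal)
22 × 2 = 44
Convert 4 ones (place-value notation) → 4 (decimal)
44 ÷ 4 = 11
11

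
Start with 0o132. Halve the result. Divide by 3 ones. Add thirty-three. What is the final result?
Convert 0o132 (octal) → 1×64 + 3×8 + 2 = 90 (decimal)
Start: 90
90 ÷ 2 = 45
Convert 3 ones (place-value notation) → 3 (decimal)
45 ÷ 3 = 15
Convert thirty-three (English words) → 33 (decimal)
15 + 33 = 48
48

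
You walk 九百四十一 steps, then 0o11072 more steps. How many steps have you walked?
Convert 九百四十一 (Chinese numeral) → 9×100 + 4×10 + 1 = 941 (decimal)
Convert 0o11072 (octal) → 1×4096 + 1×512 + 7×8 + 2 = 4666 (decimal)
Compute 941 + 4666 = 5607
5607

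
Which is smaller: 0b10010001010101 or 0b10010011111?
Convert 0b10010001010101 (binary) → 8192 + 1024 + 64 + 16 + 4 + 1 = 9301 (decimal)
Convert 0b10010011111 (binary) → 1024 + 128 + 16 + 8 + 4 + 2 + 1 = 1183 (decimal)
Compare 9301 vs 1183: smaller = 1183
1183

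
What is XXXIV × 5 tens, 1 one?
Convert XXXIV (Roman numeral) → 10 + 10 + 10 + 4 = 34 (decimal)
Convert 5 tens, 1 one (place-value notation) → 5×10 + 1 = 51 (decimal)
Compute 34 × 51 = 1734
1734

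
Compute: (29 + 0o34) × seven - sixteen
Convert 0o34 (octal) → 3×8 + 4 = 28 (decimal)
Convert seven (English words) → 7 (decimal)
Convert sixteen (English words) → 16 (decimal)
Expression in decimal: (29 + 28) × 7 - 16
Parentheses first: 29 + 28 = 57
Multiply: 57 × 7 = 399
Subtract: 399 - 16 = 383
383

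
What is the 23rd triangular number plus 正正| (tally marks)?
The 23rd triangular number = 23×24/2 = 276
Convert 正正| (tally marks) → 5 + 5 + 1 = 11 (decimal)
Compute 276 + 11 = 287
287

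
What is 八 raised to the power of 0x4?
Convert 八 (Chinese numeral) → 8 (decimal)
Convert 0x4 (hexadecimal) → 4 (decimal)
Compute 8 ^ 4 = 4096
4096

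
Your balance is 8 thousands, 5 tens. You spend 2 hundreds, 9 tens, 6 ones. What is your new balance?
Convert 8 thousands, 5 tens (place-value notation) → 8×1000 + 5×10 = 8050 (decimal)
Convert 2 hundreds, 9 tens, 6 ones (place-value notation) → 2×100 + 9×10 + 6 = 296 (decimal)
Compute 8050 - 296 = 7754
7754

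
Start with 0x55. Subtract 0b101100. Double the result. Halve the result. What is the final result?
Convert 0x55 (hexadecimal) → 5×16 + 5 = 85 (decimal)
Start: 85
Convert 0b101100 (binary) → 32 + 8 + 4 = 44 (decimal)
85 - 44 = 41
41 × 2 = 82
82 ÷ 2 = 41
41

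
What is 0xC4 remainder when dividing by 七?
Convert 0xC4 (hexadecimal) → 12×16 + 4 = 196 (decimal)
Convert 七 (Chinese numeral) → 7 (decimal)
Compute 196 mod 7 = 0
0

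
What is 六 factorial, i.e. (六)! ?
Convert 六 (Chinese numeral) → 6 (decimal)
Compute 6! = 720
720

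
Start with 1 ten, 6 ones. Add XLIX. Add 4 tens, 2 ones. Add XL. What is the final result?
Convert 1 ten, 6 ones (place-value notation) → 1×10 + 6 = 16 (decimal)
Start: 16
Convert XLIX (Roman numeral) → 40 + 9 = 49 (decimal)
16 + 49 = 65
Convert 4 tens, 2 ones (place-value notation) → 4×10 + 2 = 42 (decimal)
65 + 42 = 107
Convert XL (Roman numeral) → 40 (decimal)
107 + 40 = 147
147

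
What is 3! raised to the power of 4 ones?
Convert 3! (factorial) → 6 (decimal)
Convert 4 ones (place-value notation) → 4 (decimal)
Compute 6 ^ 4 = 1296
1296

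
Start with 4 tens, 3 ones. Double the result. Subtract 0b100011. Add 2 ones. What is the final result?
Convert 4 tens, 3 ones (place-value notation) → 4×10 + 3 = 43 (decimal)
Start: 43
43 × 2 = 86
Convert 0b100011 (binary) → 32 + 2 + 1 = 35 (decimal)
86 - 35 = 51
Convert 2 ones (place-value notation) → 2 (decimal)
51 + 2 = 53
53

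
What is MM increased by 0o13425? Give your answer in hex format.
Convert MM (Roman numeral) → 1000 + 1000 = 2000 (decimal)
Convert 0o13425 (octal) → 1×4096 + 3×512 + 4×64 + 2×8 + 5 = 5909 (decimal)
Compute 2000 + 5909 = 7909
Convert 7909 (decimal) → 7909 = 1×4096 + 14×256 + 14×16 + 5 → 0x1EE5 (hexadecimal)
0x1EE5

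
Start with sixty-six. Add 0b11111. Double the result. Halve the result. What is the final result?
Convert sixty-six (English words) → 66 (decimal)
Start: 66
Convert 0b11111 (binary) → 16 + 8 + 4 + 2 + 1 = 31 (decimal)
66 + 31 = 97
97 × 2 = 194
194 ÷ 2 = 97
97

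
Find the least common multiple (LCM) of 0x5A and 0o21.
Convert 0x5A (hexadecimal) → 5×16 + 10 = 90 (decimal)
Convert 0o21 (octal) → 2×8 + 1 = 17 (decimal)
Compute lcm(90, 17) = 1530
1530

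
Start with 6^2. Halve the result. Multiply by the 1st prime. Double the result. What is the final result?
Convert 6^2 (power) → 36 (decimal)
Start: 36
36 ÷ 2 = 18
Convert the 1st prime (prime index) → 2 (decimal)
18 × 2 = 36
36 × 2 = 72
72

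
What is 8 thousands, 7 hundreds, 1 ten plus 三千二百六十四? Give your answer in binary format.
Convert 8 thousands, 7 hundreds, 1 ten (place-value notation) → 8×1000 + 7×100 + 1×10 = 8710 (decimal)
Convert 三千二百六十四 (Chinese numeral) → 3×1000 + 2×100 + 6×10 + 4 = 3264 (decimal)
Compute 8710 + 3264 = 11974
Convert 11974 (decimal) → 11974 = 8192 + 2048 + 1024 + 512 + 128 + 64 + 4 + 2 → 0b10111011000110 (binary)
0b10111011000110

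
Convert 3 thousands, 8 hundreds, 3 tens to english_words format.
Convert 3 thousands, 8 hundreds, 3 tens (place-value notation) → 3×1000 + 8×100 + 3×10 = 3830 (decimal)
Convert 3830 (decimal) → 3830 = 3×1000 + 8×100 + 30 → three thousand eight hundred thirty (English words)
three thousand eight hundred thirty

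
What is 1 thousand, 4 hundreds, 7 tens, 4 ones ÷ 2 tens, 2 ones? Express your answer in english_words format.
Convert 1 thousand, 4 hundreds, 7 tens, 4 ones (place-value notation) → 1×1000 + 4×100 + 7×10 + 4 = 1474 (decimal)
Convert 2 tens, 2 ones (place-value notation) → 2×10 + 2 = 22 (decimal)
Compute 1474 ÷ 22 = 67
Convert 67 (decimal) → sixty-seven (English words)
sixty-seven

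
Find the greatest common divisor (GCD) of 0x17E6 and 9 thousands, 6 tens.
Convert 0x17E6 (hexadecimal) → 1×4096 + 7×256 + 14×16 + 6 = 6118 (decimal)
Convert 9 thousands, 6 tens (place-value notation) → 9×1000 + 6×10 = 9060 (decimal)
Compute gcd(6118, 9060) = 2
2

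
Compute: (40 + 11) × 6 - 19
Parentheses first: 40 + 11 = 51
Multiply: 51 × 6 = 306
Subtract: 306 - 19 = 287
287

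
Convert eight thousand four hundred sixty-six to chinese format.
Convert eight thousand four hundred sixty-six (English words) → 8×1000 + 4×100 + 66 = 8466 (decimal)
Convert 8466 (decimal) → 8466 = 8×1000 + 4×100 + 6×10 + 6 → 八千四百六十六 (Chinese numeral)
八千四百六十六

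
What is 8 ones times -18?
Convert 8 ones (place-value notation) → 8 (decimal)
Compute 8 × -18 = -144
-144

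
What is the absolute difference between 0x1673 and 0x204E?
Convert 0x1673 (hexadecimal) → 1×4096 + 6×256 + 7×16 + 3 = 5747 (decimal)
Convert 0x204E (hexadecimal) → 2×4096 + 4×16 + 14 = 8270 (decimal)
Compute |5747 - 8270| = 2523
2523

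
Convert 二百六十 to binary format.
Convert 二百六十 (Chinese numeral) → 2×100 + 6×10 = 260 (decimal)
Convert 260 (decimal) → 260 = 256 + 4 → 0b100000100 (binary)
0b100000100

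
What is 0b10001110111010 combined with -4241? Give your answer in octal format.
Convert 0b10001110111010 (binary) → 8192 + 512 + 256 + 128 + 32 + 16 + 8 + 2 = 9146 (decimal)
Compute 9146 + -4241 = 4905
Convert 4905 (decimal) → 4905 = 1×4096 + 1×512 + 4×64 + 5×8 + 1 → 0o11451 (octal)
0o11451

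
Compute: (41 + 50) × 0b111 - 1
Convert 0b111 (binary) → 4 + 2 + 1 = 7 (decimal)
Expression in decimal: (41 + 50) × 7 - 1
Parentheses first: 41 + 50 = 91
Multiply: 91 × 7 = 637
Subtract: 637 - 1 = 636
636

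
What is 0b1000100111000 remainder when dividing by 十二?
Convert 0b1000100111000 (binary) → 4096 + 256 + 32 + 16 + 8 = 4408 (decimal)
Convert 十二 (Chinese numeral) → 1×10 + 2 = 12 (decimal)
Compute 4408 mod 12 = 4
4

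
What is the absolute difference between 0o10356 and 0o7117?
Convert 0o10356 (octal) → 1×4096 + 3×64 + 5×8 + 6 = 4334 (decimal)
Convert 0o7117 (octal) → 7×512 + 1×64 + 1×8 + 7 = 3663 (decimal)
Compute |4334 - 3663| = 671
671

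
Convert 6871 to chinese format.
Convert 6871 (decimal) → 6871 = 6×1000 + 8×100 + 7×10 + 1 → 六千八百七十一 (Chinese numeral)
六千八百七十一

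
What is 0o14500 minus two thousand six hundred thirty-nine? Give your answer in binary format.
Convert 0o14500 (octal) → 1×4096 + 4×512 + 5×64 = 6464 (decimal)
Convert two thousand six hundred thirty-nine (English words) → 2×1000 + 6×100 + 39 = 2639 (decimal)
Compute 6464 - 2639 = 3825
Convert 3825 (decimal) → 3825 = 2048 + 1024 + 512 + 128 + 64 + 32 + 16 + 1 → 0b111011110001 (binary)
0b111011110001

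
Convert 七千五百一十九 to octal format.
Convert 七千五百一十九 (Chinese numeral) → 7×1000 + 5×100 + 1×10 + 9 = 7519 (decimal)
Convert 7519 (decimal) → 7519 = 1×4096 + 6×512 + 5×64 + 3×8 + 7 → 0o16537 (octal)
0o16537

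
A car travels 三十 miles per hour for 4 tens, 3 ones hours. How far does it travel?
Convert 三十 (Chinese numeral) → 3×10 = 30 (decimal)
Convert 4 tens, 3 ones (place-value notation) → 4×10 + 3 = 43 (decimal)
Compute 30 × 43 = 1290
1290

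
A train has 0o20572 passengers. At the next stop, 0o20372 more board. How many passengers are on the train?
Convert 0o20572 (octal) → 2×4096 + 5×64 + 7×8 + 2 = 8570 (decimal)
Convert 0o20372 (octal) → 2×4096 + 3×64 + 7×8 + 2 = 8442 (decimal)
Compute 8570 + 8442 = 17012
17012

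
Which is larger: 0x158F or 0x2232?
Convert 0x158F (hexadecimal) → 1×4096 + 5×256 + 8×16 + 15 = 5519 (decimal)
Convert 0x2232 (hexadecimal) → 2×4096 + 2×256 + 3×16 + 2 = 8754 (decimal)
Compare 5519 vs 8754: larger = 8754
8754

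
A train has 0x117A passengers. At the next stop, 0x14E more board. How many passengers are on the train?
Convert 0x117A (hexadecimal) → 1×4096 + 1×256 + 7×16 + 10 = 4474 (decimal)
Convert 0x14E (hexadecimal) → 1×256 + 4×16 + 14 = 334 (decimal)
Compute 4474 + 334 = 4808
4808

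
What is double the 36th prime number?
The 36th prime number = 151
Compute 151 × 2 = 302
302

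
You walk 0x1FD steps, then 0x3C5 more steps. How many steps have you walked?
Convert 0x1FD (hexadecimal) → 1×256 + 15×16 + 13 = 509 (decimal)
Convert 0x3C5 (hexadecimal) → 3×256 + 12×16 + 5 = 965 (decimal)
Compute 509 + 965 = 1474
1474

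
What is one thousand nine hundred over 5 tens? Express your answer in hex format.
Convert one thousand nine hundred (English words) → 1×1000 + 9×100 = 1900 (decimal)
Convert 5 tens (place-value notation) → 5×10 = 50 (decimal)
Compute 1900 ÷ 50 = 38
Convert 38 (decimal) → 38 = 2×16 + 6 → 0x26 (hexadecimal)
0x26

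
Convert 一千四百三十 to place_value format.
Convert 一千四百三十 (Chinese numeral) → 1×1000 + 4×100 + 3×10 = 1430 (decimal)
Convert 1430 (decimal) → 1430 = 1×1000 + 4×100 + 3×10 → 1 thousand, 4 hundreds, 3 tens (place-value notation)
1 thousand, 4 hundreds, 3 tens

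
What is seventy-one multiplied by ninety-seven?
Convert seventy-one (English words) → 71 (decimal)
Convert ninety-seven (English words) → 97 (decimal)
Compute 71 × 97 = 6887
6887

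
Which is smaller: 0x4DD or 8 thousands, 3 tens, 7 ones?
Convert 0x4DD (hexadecimal) → 4×256 + 13×16 + 13 = 1245 (decimal)
Convert 8 thousands, 3 tens, 7 ones (place-value notation) → 8×1000 + 3×10 + 7 = 8037 (decimal)
Compare 1245 vs 8037: smaller = 1245
1245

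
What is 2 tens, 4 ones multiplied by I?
Convert 2 tens, 4 ones (place-value notation) → 2×10 + 4 = 24 (decimal)
Convert I (Roman numeral) → 1 (decimal)
Compute 24 × 1 = 24
24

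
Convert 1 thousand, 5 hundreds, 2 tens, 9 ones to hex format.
Convert 1 thousand, 5 hundreds, 2 tens, 9 ones (place-value notation) → 1×1000 + 5×100 + 2×10 + 9 = 1529 (decimal)
Convert 1529 (decimal) → 1529 = 5×256 + 15×16 + 9 → 0x5F9 (hexadecimal)
0x5F9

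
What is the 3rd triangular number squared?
The 3rd triangular number = 3×4/2 = 6
Compute 6² = 6 × 6 = 36
36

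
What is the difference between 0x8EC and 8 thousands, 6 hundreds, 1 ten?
Convert 0x8EC (hexadecimal) → 8×256 + 14×16 + 12 = 2284 (decimal)
Convert 8 thousands, 6 hundreds, 1 ten (place-value notation) → 8×1000 + 6×100 + 1×10 = 8610 (decimal)
Difference: |2284 - 8610| = 6326
6326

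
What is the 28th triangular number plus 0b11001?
The 28th triangular number = 28×29/2 = 406
Convert 0b11001 (binary) → 16 + 8 + 1 = 25 (decimal)
Compute 406 + 25 = 431
431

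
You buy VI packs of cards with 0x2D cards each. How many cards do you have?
Convert 0x2D (hexadecimal) → 2×16 + 13 = 45 (decimal)
Convert VI (Roman numeral) → 5 + 1 = 6 (decimal)
Compute 45 × 6 = 270
270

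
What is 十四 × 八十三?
Convert 十四 (Chinese numeral) → 1×10 + 4 = 14 (decimal)
Convert 八十三 (Chinese numeral) → 8×10 + 3 = 83 (decimal)
Compute 14 × 83 = 1162
1162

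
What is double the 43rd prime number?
The 43rd prime number = 191
Compute 191 × 2 = 382
382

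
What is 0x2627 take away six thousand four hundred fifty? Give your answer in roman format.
Convert 0x2627 (hexadecimal) → 2×4096 + 6×256 + 2×16 + 7 = 9767 (decimal)
Convert six thousand four hundred fifty (English words) → 6×1000 + 4×100 + 50 = 6450 (decimal)
Compute 9767 - 6450 = 3317
Convert 3317 (decimal) → 3317 = 1000 + 1000 + 1000 + 100 + 100 + 100 + 10 + 5 + 1 + 1 → MMMCCCXVII (Roman numeral)
MMMCCCXVII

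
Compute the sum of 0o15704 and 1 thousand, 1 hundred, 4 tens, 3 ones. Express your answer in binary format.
Convert 0o15704 (octal) → 1×4096 + 5×512 + 7×64 + 4 = 7108 (decimal)
Convert 1 thousand, 1 hundred, 4 tens, 3 ones (place-value notation) → 1×1000 + 1×100 + 4×10 + 3 = 1143 (decimal)
Compute 7108 + 1143 = 8251
Convert 8251 (decimal) → 8251 = 8192 + 32 + 16 + 8 + 2 + 1 → 0b10000000111011 (binary)
0b10000000111011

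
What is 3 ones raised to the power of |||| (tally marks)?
Convert 3 ones (place-value notation) → 3 (decimal)
Convert |||| (tally marks) → 4 (decimal)
Compute 3 ^ 4 = 81
81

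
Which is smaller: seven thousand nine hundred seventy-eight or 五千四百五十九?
Convert seven thousand nine hundred seventy-eight (English words) → 7×1000 + 9×100 + 78 = 7978 (decimal)
Convert 五千四百五十九 (Chinese numeral) → 5×1000 + 4×100 + 5×10 + 9 = 5459 (decimal)
Compare 7978 vs 5459: smaller = 5459
5459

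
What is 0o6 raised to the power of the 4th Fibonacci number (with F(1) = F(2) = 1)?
Convert 0o6 (octal) → 6 (decimal)
Convert the 4th Fibonacci number (with F(1) = F(2) = 1) (Fibonacci index) → 1, 1, 2, 3 → 3 (decimal)
Compute 6 ^ 3 = 216
216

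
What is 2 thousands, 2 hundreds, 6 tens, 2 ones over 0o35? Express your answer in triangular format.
Convert 2 thousands, 2 hundreds, 6 tens, 2 ones (place-value notation) → 2×1000 + 2×100 + 6×10 + 2 = 2262 (decimal)
Convert 0o35 (octal) → 3×8 + 5 = 29 (decimal)
Compute 2262 ÷ 29 = 78
Convert 78 (decimal) → 78 = 12×13/2 → the 12th triangular number (triangular index)
the 12th triangular number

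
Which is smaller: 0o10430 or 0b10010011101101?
Convert 0o10430 (octal) → 1×4096 + 4×64 + 3×8 = 4376 (decimal)
Convert 0b10010011101101 (binary) → 8192 + 1024 + 128 + 64 + 32 + 8 + 4 + 1 = 9453 (decimal)
Compare 4376 vs 9453: smaller = 4376
4376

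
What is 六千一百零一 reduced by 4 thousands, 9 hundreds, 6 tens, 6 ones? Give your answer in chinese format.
Convert 六千一百零一 (Chinese numeral) → 6×1000 + 1×100 + 1 = 6101 (decimal)
Convert 4 thousands, 9 hundreds, 6 tens, 6 ones (place-value notation) → 4×1000 + 9×100 + 6×10 + 6 = 4966 (decimal)
Compute 6101 - 4966 = 1135
Convert 1135 (decimal) → 1135 = 1×1000 + 1×100 + 3×10 + 5 → 一千一百三十五 (Chinese numeral)
一千一百三十五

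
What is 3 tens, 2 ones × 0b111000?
Convert 3 tens, 2 ones (place-value notation) → 3×10 + 2 = 32 (decimal)
Convert 0b111000 (binary) → 32 + 16 + 8 = 56 (decimal)
Compute 32 × 56 = 1792
1792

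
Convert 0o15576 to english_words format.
Convert 0o15576 (octal) → 1×4096 + 5×512 + 5×64 + 7×8 + 6 = 7038 (decimal)
Convert 7038 (decimal) → 7038 = 7×1000 + 38 → seven thousand thirty-eight (English words)
seven thousand thirty-eight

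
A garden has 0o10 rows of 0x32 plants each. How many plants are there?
Convert 0x32 (hexadecimal) → 3×16 + 2 = 50 (decimal)
Convert 0o10 (octal) → 1×8 = 8 (decimal)
Compute 50 × 8 = 400
400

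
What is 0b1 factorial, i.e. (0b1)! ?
Convert 0b1 (binary) → 1 (decimal)
Compute 1! = 1
1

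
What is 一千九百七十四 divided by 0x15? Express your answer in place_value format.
Convert 一千九百七十四 (Chinese numeral) → 1×1000 + 9×100 + 7×10 + 4 = 1974 (decimal)
Convert 0x15 (hexadecimal) → 1×16 + 5 = 21 (decimal)
Compute 1974 ÷ 21 = 94
Convert 94 (decimal) → 94 = 9×10 + 4 → 9 tens, 4 ones (place-value notation)
9 tens, 4 ones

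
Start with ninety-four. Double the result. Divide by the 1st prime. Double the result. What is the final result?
Convert ninety-four (English words) → 94 (decimal)
Start: 94
94 × 2 = 188
Convert the 1st prime (prime index) → 2 (decimal)
188 ÷ 2 = 94
94 × 2 = 188
188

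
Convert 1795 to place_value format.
Convert 1795 (decimal) → 1795 = 1×1000 + 7×100 + 9×10 + 5 → 1 thousand, 7 hundreds, 9 tens, 5 ones (place-value notation)
1 thousand, 7 hundreds, 9 tens, 5 ones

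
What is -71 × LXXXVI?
Convert LXXXVI (Roman numeral) → 50 + 10 + 10 + 10 + 5 + 1 = 86 (decimal)
Compute -71 × 86 = -6106
-6106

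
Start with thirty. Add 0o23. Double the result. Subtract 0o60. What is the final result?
Convert thirty (English words) → 30 (decimal)
Start: 30
Convert 0o23 (octal) → 2×8 + 3 = 19 (decimal)
30 + 19 = 49
49 × 2 = 98
Convert 0o60 (octal) → 6×8 = 48 (decimal)
98 - 48 = 50
50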